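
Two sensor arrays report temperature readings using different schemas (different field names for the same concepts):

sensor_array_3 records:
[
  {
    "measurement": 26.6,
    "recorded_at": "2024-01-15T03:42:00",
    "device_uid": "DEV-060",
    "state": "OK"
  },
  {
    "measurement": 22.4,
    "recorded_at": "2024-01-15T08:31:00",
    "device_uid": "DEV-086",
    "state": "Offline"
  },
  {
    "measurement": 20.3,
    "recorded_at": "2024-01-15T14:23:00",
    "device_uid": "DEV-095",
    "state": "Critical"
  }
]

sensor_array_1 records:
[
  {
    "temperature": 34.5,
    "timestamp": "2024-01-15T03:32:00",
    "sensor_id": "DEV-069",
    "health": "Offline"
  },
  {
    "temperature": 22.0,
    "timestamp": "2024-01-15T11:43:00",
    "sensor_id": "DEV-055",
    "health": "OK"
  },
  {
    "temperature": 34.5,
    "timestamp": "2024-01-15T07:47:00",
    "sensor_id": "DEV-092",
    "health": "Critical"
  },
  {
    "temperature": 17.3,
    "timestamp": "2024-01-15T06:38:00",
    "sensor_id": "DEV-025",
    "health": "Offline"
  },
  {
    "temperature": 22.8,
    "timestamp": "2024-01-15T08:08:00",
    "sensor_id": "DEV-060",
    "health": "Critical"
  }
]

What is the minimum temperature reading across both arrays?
17.3

Schema mapping: "measurement" (sensor_array_3) = "temperature" (sensor_array_1) = temperature reading

Minimum in sensor_array_3: 20.3
Minimum in sensor_array_1: 17.3

Overall minimum: min(20.3, 17.3) = 17.3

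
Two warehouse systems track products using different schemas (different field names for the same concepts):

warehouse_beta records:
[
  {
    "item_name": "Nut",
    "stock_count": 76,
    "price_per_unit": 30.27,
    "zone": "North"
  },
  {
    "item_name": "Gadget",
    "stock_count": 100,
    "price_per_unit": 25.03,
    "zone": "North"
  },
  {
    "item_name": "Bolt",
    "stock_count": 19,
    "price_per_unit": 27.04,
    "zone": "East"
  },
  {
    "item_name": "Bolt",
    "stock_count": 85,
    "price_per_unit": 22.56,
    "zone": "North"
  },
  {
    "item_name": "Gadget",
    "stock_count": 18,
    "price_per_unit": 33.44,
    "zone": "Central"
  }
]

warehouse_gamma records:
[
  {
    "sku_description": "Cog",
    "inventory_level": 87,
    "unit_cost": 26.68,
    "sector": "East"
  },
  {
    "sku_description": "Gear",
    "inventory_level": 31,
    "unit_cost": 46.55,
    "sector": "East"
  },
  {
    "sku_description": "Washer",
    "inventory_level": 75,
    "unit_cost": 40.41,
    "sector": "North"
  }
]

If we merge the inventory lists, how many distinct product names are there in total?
6

Schema mapping: "item_name" (warehouse_beta) = "sku_description" (warehouse_gamma) = product name

Products in warehouse_beta: ['Bolt', 'Gadget', 'Nut']
Products in warehouse_gamma: ['Cog', 'Gear', 'Washer']

Union (unique products): ['Bolt', 'Cog', 'Gadget', 'Gear', 'Nut', 'Washer']
Count: 6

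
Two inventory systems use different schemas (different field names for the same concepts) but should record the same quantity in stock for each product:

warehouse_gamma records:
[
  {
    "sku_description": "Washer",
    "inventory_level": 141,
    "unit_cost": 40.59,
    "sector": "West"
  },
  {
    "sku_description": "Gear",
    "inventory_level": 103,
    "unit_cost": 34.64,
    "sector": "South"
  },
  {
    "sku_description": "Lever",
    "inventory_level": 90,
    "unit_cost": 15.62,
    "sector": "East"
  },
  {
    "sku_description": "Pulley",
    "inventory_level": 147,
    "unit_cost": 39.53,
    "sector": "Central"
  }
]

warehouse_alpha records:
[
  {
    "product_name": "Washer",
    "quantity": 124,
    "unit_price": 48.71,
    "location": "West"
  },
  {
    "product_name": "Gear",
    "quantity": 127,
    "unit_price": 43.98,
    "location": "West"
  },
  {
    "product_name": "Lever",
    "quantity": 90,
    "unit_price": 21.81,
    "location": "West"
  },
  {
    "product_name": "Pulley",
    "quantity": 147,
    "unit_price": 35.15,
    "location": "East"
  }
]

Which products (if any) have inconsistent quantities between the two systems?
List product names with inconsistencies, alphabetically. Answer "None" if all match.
Gear, Washer

Schema mappings:
- "sku_description" (warehouse_gamma) = "product_name" (warehouse_alpha) = product name
- "inventory_level" (warehouse_gamma) = "quantity" (warehouse_alpha) = quantity

Comparison:
  Washer: 141 vs 124 - MISMATCH
  Gear: 103 vs 127 - MISMATCH
  Lever: 90 vs 90 - MATCH
  Pulley: 147 vs 147 - MATCH

Products with inconsistencies: Gear, Washer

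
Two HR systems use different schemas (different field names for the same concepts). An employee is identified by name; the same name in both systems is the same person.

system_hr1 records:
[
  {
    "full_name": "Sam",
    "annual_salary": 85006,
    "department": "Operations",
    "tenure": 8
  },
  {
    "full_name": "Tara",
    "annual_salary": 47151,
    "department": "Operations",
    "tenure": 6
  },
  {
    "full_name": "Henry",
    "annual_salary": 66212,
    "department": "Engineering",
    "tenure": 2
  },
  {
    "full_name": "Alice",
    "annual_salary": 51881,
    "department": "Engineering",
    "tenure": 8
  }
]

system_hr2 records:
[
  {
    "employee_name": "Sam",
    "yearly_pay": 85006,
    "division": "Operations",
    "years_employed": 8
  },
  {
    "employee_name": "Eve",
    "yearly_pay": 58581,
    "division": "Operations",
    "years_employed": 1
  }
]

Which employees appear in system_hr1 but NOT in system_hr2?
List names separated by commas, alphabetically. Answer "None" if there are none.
Alice, Henry, Tara

Schema mapping: "full_name" (system_hr1) = "employee_name" (system_hr2) = employee name

Names in system_hr1: ['Alice', 'Henry', 'Sam', 'Tara']
Names in system_hr2: ['Eve', 'Sam']

In system_hr1 but not system_hr2: ['Alice', 'Henry', 'Tara']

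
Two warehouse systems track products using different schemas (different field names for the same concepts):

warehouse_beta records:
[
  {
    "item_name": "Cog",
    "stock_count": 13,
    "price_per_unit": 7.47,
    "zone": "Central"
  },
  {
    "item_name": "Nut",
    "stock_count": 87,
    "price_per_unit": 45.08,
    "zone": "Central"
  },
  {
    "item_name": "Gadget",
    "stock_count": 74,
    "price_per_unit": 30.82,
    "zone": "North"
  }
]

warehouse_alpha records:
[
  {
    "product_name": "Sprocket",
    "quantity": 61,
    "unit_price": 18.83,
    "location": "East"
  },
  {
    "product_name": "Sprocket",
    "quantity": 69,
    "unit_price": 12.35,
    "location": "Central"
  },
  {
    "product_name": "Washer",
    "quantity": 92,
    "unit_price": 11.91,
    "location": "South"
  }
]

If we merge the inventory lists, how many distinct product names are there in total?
5

Schema mapping: "item_name" (warehouse_beta) = "product_name" (warehouse_alpha) = product name

Products in warehouse_beta: ['Cog', 'Gadget', 'Nut']
Products in warehouse_alpha: ['Sprocket', 'Washer']

Union (unique products): ['Cog', 'Gadget', 'Nut', 'Sprocket', 'Washer']
Count: 5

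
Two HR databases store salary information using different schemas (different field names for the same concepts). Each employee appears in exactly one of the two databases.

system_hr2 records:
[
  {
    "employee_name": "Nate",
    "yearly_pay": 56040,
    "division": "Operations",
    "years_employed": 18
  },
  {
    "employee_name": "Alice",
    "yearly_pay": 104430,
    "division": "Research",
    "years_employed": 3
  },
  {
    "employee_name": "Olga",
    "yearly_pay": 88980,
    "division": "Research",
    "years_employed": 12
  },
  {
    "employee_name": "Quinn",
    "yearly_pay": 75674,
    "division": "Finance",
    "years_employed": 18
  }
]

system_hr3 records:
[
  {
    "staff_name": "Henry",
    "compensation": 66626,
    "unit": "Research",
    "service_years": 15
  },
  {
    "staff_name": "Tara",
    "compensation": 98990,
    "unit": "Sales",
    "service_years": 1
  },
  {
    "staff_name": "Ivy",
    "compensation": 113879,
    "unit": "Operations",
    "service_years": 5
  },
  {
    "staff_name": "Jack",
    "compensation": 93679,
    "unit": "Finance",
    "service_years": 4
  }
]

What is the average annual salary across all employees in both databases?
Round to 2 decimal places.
87287.25

Schema mapping: "yearly_pay" (system_hr2) = "compensation" (system_hr3) = annual salary

All salaries: [56040, 104430, 88980, 75674, 66626, 98990, 113879, 93679]
Sum: 698298
Count: 8
Average: 698298 / 8 = 87287.25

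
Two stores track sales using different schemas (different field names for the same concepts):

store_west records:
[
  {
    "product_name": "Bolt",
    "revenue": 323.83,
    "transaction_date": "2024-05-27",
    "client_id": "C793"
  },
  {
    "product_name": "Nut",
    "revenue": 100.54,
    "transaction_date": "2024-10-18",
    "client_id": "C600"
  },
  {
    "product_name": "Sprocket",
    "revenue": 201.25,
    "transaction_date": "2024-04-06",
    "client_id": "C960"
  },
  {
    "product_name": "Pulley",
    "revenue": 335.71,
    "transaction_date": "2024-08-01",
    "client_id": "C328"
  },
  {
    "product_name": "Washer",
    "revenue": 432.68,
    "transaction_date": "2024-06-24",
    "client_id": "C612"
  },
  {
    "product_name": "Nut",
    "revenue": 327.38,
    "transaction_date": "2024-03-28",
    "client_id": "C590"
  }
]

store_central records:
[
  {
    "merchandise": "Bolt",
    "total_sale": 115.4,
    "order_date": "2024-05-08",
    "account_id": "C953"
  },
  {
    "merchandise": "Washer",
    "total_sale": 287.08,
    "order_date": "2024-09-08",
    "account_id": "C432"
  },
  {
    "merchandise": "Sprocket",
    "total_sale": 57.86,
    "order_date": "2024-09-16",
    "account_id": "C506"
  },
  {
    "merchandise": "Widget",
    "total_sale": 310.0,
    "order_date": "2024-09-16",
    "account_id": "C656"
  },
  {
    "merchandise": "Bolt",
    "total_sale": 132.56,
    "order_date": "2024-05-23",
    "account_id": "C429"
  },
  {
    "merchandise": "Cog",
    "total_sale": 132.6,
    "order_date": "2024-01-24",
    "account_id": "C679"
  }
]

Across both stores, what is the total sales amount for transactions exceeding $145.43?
2217.93

Schema mapping: "revenue" (store_west) = "total_sale" (store_central) = sale amount

Sum of sales > $145.43 in store_west: 1620.85
Sum of sales > $145.43 in store_central: 597.08

Total: 1620.85 + 597.08 = 2217.93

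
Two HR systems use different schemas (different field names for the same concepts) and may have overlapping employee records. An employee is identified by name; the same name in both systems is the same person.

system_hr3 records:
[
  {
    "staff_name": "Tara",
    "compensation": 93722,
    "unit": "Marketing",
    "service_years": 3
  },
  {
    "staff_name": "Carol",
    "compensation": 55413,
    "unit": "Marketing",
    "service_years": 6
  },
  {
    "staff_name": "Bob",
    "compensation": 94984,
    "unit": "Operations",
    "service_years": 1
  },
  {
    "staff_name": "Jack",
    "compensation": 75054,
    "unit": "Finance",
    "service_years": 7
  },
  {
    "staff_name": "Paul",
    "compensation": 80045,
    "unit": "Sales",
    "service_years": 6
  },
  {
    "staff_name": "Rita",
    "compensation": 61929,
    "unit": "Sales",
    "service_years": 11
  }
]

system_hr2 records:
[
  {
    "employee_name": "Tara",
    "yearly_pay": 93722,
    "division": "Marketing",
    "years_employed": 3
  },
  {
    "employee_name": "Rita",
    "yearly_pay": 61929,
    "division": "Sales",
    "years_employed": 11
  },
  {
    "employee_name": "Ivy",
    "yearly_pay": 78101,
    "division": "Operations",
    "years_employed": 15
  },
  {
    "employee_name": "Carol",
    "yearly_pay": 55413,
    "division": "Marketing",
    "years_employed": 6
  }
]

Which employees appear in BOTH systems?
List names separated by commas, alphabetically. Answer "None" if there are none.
Carol, Rita, Tara

Schema mapping: "staff_name" (system_hr3) = "employee_name" (system_hr2) = employee name

Names in system_hr3: ['Bob', 'Carol', 'Jack', 'Paul', 'Rita', 'Tara']
Names in system_hr2: ['Carol', 'Ivy', 'Rita', 'Tara']

Intersection: ['Carol', 'Rita', 'Tara']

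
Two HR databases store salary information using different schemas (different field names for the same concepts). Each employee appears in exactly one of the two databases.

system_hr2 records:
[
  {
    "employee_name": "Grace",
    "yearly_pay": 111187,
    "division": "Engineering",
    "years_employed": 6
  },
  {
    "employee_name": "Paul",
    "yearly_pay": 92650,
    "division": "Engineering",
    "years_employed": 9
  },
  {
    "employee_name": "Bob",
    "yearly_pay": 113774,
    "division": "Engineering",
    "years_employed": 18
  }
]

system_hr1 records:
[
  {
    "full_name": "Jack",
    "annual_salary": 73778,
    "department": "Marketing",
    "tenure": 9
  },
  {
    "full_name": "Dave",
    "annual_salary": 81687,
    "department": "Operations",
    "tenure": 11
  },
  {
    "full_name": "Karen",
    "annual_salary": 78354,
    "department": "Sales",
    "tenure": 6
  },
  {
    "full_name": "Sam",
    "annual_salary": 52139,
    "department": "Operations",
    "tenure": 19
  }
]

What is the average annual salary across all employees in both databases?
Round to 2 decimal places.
86224.14

Schema mapping: "yearly_pay" (system_hr2) = "annual_salary" (system_hr1) = annual salary

All salaries: [111187, 92650, 113774, 73778, 81687, 78354, 52139]
Sum: 603569
Count: 7
Average: 603569 / 7 = 86224.14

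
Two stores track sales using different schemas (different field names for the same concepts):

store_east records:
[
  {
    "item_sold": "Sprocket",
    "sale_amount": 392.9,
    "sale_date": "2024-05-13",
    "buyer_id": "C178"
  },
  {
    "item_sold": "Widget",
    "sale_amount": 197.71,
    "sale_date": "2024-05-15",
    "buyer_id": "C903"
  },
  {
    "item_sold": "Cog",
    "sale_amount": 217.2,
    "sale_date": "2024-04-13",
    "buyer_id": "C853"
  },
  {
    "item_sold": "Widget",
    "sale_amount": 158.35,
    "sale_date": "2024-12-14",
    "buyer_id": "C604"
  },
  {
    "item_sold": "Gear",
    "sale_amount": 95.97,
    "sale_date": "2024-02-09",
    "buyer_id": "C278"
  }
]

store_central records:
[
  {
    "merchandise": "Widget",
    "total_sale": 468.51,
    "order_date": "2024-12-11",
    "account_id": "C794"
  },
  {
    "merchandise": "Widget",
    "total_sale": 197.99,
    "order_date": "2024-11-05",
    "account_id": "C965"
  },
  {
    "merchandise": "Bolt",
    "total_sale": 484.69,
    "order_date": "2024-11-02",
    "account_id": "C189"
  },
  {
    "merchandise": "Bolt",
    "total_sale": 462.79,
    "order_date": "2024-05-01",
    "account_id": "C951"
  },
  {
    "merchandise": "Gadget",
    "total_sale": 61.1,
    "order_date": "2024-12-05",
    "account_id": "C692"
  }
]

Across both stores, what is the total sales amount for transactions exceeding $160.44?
2421.79

Schema mapping: "sale_amount" (store_east) = "total_sale" (store_central) = sale amount

Sum of sales > $160.44 in store_east: 807.81
Sum of sales > $160.44 in store_central: 1613.98

Total: 807.81 + 1613.98 = 2421.79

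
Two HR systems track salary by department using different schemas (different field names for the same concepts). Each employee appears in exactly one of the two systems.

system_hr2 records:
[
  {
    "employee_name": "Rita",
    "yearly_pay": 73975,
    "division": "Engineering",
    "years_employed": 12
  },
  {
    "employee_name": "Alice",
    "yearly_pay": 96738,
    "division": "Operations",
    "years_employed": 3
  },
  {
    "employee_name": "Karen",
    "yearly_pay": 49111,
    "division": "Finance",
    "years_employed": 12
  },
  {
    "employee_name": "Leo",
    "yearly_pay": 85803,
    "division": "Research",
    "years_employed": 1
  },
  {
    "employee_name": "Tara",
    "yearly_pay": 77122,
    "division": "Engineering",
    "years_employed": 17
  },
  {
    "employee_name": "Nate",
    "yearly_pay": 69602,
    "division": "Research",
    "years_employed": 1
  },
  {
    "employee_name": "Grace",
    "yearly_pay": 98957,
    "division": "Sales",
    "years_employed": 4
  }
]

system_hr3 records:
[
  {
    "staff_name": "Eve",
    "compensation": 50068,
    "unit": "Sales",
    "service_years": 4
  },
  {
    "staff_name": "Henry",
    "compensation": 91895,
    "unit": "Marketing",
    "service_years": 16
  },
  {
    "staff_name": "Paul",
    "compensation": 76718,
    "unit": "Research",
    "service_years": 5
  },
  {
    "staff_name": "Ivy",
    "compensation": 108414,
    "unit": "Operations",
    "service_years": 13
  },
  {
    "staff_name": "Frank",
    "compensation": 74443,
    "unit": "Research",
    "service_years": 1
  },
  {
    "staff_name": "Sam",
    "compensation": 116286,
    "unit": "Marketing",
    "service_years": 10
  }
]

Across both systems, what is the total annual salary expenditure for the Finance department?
49111

Schema mappings:
- "division" (system_hr2) = "unit" (system_hr3) = department
- "yearly_pay" (system_hr2) = "compensation" (system_hr3) = salary

Finance salaries from system_hr2: 49111
Finance salaries from system_hr3: 0

Total: 49111 + 0 = 49111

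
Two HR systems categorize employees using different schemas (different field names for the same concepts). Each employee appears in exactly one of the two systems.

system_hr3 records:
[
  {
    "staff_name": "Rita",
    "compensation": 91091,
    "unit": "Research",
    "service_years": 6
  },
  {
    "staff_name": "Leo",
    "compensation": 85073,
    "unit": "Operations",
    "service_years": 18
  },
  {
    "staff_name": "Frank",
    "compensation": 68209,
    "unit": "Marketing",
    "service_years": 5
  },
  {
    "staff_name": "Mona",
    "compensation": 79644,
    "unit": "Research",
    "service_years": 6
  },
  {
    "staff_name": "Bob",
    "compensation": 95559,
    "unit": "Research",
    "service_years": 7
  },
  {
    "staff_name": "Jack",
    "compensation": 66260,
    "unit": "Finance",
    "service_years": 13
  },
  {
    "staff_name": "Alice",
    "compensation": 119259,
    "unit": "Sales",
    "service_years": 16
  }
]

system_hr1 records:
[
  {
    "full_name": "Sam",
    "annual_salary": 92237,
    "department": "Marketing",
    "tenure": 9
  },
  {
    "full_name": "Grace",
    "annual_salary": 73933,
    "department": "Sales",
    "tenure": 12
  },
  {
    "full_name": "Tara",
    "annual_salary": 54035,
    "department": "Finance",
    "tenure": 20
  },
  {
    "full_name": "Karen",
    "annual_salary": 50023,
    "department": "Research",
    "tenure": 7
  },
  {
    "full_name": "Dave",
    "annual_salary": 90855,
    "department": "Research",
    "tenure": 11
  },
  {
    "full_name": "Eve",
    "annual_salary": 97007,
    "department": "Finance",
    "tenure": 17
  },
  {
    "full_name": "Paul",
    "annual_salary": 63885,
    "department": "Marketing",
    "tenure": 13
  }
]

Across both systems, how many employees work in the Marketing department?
3

Schema mapping: "unit" (system_hr3) = "department" (system_hr1) = department

Marketing employees in system_hr3: 1
Marketing employees in system_hr1: 2

Total in Marketing: 1 + 2 = 3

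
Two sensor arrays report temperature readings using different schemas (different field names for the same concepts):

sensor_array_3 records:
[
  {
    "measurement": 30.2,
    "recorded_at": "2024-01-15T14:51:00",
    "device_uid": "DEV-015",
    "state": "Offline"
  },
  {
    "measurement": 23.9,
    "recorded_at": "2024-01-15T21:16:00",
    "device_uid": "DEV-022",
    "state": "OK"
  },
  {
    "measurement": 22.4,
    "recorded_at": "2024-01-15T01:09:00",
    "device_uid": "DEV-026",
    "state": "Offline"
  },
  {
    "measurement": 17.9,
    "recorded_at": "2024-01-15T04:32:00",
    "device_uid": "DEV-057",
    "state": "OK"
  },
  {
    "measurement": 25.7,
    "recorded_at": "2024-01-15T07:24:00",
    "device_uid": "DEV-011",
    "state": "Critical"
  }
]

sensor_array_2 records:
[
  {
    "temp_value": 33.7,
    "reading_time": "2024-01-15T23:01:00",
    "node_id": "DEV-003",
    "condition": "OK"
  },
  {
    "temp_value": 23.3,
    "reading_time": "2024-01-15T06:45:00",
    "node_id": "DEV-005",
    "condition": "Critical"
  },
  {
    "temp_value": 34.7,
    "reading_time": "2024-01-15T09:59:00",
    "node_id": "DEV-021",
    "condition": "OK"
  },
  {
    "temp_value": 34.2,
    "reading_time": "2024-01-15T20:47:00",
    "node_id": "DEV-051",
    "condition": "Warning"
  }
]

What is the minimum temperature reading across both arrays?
17.9

Schema mapping: "measurement" (sensor_array_3) = "temp_value" (sensor_array_2) = temperature reading

Minimum in sensor_array_3: 17.9
Minimum in sensor_array_2: 23.3

Overall minimum: min(17.9, 23.3) = 17.9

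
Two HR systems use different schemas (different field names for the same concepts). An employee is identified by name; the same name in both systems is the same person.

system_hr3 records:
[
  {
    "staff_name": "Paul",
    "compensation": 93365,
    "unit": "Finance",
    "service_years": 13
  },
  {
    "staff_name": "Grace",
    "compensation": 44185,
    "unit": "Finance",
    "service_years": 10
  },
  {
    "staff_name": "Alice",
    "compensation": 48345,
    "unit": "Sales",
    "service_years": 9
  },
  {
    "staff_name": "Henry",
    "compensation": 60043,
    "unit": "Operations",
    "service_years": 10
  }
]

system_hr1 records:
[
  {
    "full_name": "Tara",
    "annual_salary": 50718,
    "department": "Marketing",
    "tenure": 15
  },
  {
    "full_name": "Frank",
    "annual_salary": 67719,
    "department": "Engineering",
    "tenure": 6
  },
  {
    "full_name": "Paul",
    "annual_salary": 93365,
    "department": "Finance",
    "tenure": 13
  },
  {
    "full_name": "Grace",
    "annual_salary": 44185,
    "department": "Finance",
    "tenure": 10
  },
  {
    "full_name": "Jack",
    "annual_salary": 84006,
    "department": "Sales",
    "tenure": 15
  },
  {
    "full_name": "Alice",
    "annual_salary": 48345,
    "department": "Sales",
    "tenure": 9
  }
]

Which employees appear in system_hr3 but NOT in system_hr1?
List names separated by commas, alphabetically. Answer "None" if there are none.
Henry

Schema mapping: "staff_name" (system_hr3) = "full_name" (system_hr1) = employee name

Names in system_hr3: ['Alice', 'Grace', 'Henry', 'Paul']
Names in system_hr1: ['Alice', 'Frank', 'Grace', 'Jack', 'Paul', 'Tara']

In system_hr3 but not system_hr1: ['Henry']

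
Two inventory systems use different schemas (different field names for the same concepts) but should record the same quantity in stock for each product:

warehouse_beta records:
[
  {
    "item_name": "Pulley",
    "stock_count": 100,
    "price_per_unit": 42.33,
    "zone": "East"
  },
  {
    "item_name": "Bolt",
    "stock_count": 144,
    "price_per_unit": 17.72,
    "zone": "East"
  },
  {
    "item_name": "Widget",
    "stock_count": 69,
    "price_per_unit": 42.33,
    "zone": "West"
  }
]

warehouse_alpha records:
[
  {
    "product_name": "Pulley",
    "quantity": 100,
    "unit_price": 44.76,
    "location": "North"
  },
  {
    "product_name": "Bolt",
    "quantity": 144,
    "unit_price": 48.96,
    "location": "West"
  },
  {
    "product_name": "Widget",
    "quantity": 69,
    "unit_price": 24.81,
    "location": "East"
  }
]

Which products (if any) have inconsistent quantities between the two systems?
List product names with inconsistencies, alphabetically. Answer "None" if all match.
None

Schema mappings:
- "item_name" (warehouse_beta) = "product_name" (warehouse_alpha) = product name
- "stock_count" (warehouse_beta) = "quantity" (warehouse_alpha) = quantity

Comparison:
  Pulley: 100 vs 100 - MATCH
  Bolt: 144 vs 144 - MATCH
  Widget: 69 vs 69 - MATCH

Products with inconsistencies: None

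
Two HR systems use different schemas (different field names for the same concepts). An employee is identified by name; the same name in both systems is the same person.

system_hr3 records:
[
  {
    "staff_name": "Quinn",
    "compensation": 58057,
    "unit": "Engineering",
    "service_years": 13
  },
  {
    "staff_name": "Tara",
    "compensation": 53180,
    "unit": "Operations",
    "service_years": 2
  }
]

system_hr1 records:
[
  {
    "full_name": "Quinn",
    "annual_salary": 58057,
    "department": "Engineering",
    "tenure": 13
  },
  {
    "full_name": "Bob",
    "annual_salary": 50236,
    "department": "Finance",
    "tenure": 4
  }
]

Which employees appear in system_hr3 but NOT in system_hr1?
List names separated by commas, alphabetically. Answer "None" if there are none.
Tara

Schema mapping: "staff_name" (system_hr3) = "full_name" (system_hr1) = employee name

Names in system_hr3: ['Quinn', 'Tara']
Names in system_hr1: ['Bob', 'Quinn']

In system_hr3 but not system_hr1: ['Tara']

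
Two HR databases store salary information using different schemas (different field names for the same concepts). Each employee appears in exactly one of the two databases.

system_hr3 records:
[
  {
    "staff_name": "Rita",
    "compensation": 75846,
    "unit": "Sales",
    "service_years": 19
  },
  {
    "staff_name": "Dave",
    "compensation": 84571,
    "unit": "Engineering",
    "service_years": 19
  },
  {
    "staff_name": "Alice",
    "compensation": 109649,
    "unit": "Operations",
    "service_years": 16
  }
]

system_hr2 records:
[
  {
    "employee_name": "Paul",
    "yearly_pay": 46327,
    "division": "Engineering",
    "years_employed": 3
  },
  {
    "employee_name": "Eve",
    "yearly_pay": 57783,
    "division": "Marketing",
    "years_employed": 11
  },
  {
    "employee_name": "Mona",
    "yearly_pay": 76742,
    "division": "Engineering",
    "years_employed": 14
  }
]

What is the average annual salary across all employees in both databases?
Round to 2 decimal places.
75153.00

Schema mapping: "compensation" (system_hr3) = "yearly_pay" (system_hr2) = annual salary

All salaries: [75846, 84571, 109649, 46327, 57783, 76742]
Sum: 450918
Count: 6
Average: 450918 / 6 = 75153.00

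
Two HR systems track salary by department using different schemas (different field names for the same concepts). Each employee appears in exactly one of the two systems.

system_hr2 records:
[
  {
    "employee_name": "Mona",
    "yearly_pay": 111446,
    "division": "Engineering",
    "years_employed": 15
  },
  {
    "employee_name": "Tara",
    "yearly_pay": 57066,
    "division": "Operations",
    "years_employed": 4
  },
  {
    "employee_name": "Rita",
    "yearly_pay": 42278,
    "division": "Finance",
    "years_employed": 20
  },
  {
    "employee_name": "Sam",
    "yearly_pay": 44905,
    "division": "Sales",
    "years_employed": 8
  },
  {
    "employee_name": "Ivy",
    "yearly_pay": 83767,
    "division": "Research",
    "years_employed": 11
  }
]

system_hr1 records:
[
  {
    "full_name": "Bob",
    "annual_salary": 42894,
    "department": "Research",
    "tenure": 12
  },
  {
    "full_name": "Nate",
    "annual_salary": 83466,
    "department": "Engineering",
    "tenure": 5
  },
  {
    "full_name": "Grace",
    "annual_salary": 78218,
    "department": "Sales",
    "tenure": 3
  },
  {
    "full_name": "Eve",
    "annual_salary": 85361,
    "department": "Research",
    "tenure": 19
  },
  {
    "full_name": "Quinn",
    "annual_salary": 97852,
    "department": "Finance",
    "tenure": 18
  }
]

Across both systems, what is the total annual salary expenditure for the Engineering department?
194912

Schema mappings:
- "division" (system_hr2) = "department" (system_hr1) = department
- "yearly_pay" (system_hr2) = "annual_salary" (system_hr1) = salary

Engineering salaries from system_hr2: 111446
Engineering salaries from system_hr1: 83466

Total: 111446 + 83466 = 194912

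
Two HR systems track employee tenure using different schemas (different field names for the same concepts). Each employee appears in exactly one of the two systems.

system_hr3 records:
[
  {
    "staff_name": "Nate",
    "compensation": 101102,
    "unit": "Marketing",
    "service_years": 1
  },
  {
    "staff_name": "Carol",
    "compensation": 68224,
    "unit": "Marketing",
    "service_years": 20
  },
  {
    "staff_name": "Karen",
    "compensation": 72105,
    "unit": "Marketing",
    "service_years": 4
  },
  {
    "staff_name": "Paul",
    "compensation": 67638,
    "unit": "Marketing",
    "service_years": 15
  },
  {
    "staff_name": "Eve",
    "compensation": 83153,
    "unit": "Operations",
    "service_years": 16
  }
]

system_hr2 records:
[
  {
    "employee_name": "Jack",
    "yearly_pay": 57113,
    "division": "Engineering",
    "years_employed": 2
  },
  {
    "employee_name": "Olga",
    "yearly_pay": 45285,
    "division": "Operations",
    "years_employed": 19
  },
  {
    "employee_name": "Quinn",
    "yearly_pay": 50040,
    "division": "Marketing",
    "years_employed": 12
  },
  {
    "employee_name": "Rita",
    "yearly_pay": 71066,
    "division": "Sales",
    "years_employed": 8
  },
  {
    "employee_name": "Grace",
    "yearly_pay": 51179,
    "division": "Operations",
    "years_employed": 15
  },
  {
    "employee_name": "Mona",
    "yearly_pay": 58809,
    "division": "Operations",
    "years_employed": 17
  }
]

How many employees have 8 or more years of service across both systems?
8

Reconcile schemas: "service_years" (system_hr3) = "years_employed" (system_hr2) = years of service

From system_hr3: 3 employees with >= 8 years
From system_hr2: 5 employees with >= 8 years

Total: 3 + 5 = 8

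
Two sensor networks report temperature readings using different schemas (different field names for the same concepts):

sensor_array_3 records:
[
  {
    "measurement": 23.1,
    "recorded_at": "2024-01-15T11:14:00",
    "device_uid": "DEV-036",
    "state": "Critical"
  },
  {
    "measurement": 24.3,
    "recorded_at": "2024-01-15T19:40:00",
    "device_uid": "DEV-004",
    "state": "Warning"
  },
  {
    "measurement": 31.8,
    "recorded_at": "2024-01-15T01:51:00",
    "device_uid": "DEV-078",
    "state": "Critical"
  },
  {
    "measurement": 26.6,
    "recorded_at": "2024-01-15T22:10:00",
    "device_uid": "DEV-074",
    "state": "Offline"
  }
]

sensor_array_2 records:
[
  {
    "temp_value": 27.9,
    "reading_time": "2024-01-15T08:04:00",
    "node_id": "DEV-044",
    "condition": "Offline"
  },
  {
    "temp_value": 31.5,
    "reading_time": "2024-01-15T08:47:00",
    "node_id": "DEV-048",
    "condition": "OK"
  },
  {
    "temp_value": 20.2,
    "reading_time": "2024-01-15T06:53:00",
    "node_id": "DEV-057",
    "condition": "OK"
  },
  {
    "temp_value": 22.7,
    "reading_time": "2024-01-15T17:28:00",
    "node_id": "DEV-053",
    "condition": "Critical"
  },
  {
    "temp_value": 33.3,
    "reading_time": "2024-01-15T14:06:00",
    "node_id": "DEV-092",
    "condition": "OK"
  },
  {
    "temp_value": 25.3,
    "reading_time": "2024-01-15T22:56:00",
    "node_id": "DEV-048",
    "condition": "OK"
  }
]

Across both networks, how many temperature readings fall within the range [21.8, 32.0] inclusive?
8

Schema mapping: "measurement" (sensor_array_3) = "temp_value" (sensor_array_2) = temperature

Readings in [21.8, 32.0] from sensor_array_3: 4
Readings in [21.8, 32.0] from sensor_array_2: 4

Total count: 4 + 4 = 8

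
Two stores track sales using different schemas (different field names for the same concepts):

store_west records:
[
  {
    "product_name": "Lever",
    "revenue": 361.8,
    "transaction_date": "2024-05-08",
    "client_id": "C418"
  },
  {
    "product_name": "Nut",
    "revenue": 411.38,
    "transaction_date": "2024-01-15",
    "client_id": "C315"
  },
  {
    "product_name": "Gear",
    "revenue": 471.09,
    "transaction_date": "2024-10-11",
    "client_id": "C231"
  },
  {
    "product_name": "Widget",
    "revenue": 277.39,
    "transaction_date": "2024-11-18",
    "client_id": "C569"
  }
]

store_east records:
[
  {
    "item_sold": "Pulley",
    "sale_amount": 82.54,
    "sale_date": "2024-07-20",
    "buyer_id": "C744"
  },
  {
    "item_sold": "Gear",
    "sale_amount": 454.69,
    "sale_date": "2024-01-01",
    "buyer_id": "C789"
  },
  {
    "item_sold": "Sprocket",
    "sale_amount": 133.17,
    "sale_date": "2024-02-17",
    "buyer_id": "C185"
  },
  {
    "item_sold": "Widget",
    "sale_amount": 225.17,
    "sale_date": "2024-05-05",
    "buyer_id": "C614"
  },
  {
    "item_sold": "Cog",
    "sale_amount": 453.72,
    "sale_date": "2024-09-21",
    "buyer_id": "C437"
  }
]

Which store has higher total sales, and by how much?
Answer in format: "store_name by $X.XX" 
store_west by $172.37

Schema mapping: "revenue" (store_west) = "sale_amount" (store_east) = sale amount

Total for store_west: 1521.66
Total for store_east: 1349.29

Difference: |1521.66 - 1349.29| = 172.37
store_west has higher sales by $172.37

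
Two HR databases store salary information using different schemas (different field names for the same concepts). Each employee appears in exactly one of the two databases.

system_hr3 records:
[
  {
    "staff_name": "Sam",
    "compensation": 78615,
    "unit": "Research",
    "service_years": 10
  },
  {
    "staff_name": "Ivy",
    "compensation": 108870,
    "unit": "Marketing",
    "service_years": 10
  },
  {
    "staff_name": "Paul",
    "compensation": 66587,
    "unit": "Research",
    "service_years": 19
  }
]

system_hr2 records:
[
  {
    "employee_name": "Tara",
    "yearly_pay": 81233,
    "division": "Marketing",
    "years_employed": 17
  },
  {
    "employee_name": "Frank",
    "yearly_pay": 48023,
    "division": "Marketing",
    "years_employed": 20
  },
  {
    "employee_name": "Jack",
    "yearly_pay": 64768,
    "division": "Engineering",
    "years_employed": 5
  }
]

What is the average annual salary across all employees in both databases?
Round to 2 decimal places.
74682.67

Schema mapping: "compensation" (system_hr3) = "yearly_pay" (system_hr2) = annual salary

All salaries: [78615, 108870, 66587, 81233, 48023, 64768]
Sum: 448096
Count: 6
Average: 448096 / 6 = 74682.67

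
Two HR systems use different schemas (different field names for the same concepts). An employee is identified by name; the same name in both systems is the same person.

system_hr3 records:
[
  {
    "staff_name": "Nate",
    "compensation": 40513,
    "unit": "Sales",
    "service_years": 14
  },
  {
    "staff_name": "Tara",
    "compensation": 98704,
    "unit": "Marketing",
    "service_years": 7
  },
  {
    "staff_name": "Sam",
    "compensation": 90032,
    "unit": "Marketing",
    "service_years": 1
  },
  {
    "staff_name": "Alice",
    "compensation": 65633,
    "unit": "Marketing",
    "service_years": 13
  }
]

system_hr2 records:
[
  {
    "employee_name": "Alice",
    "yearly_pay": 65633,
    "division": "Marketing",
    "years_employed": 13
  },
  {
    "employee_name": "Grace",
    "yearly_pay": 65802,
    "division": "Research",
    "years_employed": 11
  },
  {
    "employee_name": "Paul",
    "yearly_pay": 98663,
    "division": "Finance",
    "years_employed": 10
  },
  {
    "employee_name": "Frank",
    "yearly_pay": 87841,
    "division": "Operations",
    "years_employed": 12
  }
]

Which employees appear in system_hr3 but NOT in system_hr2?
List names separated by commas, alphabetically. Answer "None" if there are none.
Nate, Sam, Tara

Schema mapping: "staff_name" (system_hr3) = "employee_name" (system_hr2) = employee name

Names in system_hr3: ['Alice', 'Nate', 'Sam', 'Tara']
Names in system_hr2: ['Alice', 'Frank', 'Grace', 'Paul']

In system_hr3 but not system_hr2: ['Nate', 'Sam', 'Tara']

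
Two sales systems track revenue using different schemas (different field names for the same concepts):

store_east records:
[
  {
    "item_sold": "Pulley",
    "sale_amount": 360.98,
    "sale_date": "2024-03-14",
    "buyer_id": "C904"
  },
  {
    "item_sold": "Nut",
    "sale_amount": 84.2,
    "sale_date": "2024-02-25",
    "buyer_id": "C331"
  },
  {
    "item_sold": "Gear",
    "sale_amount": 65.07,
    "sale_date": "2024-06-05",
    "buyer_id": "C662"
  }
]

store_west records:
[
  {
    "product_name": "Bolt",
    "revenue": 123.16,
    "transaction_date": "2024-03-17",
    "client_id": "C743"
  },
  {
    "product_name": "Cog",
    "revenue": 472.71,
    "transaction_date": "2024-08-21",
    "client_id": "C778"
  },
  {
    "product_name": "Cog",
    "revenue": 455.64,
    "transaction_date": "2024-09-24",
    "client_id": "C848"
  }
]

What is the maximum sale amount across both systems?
472.71

Reconcile: "sale_amount" (store_east) = "revenue" (store_west) = sale amount

Maximum in store_east: 360.98
Maximum in store_west: 472.71

Overall maximum: max(360.98, 472.71) = 472.71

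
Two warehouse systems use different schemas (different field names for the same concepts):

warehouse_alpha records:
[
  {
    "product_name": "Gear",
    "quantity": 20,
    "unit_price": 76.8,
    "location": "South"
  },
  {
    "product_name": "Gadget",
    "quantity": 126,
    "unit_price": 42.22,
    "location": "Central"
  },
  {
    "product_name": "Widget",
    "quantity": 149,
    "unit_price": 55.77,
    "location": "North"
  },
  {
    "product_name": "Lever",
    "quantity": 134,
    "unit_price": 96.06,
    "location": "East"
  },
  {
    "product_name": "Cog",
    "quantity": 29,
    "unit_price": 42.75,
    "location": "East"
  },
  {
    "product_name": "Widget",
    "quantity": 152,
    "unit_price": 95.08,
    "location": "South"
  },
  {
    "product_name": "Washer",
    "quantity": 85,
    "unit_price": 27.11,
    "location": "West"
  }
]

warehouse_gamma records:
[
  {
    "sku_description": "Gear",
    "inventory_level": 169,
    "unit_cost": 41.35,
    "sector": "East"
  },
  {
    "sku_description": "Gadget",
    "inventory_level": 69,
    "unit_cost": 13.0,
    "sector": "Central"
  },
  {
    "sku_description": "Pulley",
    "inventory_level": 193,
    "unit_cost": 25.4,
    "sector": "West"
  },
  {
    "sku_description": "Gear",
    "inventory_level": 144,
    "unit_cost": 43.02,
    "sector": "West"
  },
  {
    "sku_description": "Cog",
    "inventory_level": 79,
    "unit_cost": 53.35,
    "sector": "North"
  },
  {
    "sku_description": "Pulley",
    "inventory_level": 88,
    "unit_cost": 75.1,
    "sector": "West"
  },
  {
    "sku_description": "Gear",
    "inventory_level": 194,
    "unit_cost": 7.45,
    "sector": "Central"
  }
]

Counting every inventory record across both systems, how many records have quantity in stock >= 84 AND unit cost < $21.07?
1

Schema mappings:
- "quantity" (warehouse_alpha) = "inventory_level" (warehouse_gamma) = quantity
- "unit_price" (warehouse_alpha) = "unit_cost" (warehouse_gamma) = unit cost

Records meeting both conditions in warehouse_alpha: 0
Records meeting both conditions in warehouse_gamma: 1

Total: 0 + 1 = 1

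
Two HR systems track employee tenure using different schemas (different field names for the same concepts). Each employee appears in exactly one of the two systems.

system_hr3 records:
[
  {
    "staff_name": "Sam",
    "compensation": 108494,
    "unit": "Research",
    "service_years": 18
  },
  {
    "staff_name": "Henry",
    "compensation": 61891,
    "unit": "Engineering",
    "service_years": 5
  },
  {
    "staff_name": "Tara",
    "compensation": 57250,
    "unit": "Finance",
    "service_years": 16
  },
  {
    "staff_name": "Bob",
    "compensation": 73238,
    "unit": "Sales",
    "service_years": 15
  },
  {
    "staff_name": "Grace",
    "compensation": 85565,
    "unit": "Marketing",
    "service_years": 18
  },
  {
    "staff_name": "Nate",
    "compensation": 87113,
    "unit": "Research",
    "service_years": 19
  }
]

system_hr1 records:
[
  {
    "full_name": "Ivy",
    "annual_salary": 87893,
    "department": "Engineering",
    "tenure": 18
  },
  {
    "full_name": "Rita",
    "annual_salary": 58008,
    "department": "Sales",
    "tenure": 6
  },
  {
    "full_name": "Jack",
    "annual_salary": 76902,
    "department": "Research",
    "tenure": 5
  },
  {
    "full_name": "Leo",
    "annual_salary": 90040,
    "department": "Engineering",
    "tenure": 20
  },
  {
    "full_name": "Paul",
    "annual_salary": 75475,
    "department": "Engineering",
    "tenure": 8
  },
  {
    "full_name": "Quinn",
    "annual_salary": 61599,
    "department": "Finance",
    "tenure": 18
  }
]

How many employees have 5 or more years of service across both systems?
12

Reconcile schemas: "service_years" (system_hr3) = "tenure" (system_hr1) = years of service

From system_hr3: 6 employees with >= 5 years
From system_hr1: 6 employees with >= 5 years

Total: 6 + 6 = 12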